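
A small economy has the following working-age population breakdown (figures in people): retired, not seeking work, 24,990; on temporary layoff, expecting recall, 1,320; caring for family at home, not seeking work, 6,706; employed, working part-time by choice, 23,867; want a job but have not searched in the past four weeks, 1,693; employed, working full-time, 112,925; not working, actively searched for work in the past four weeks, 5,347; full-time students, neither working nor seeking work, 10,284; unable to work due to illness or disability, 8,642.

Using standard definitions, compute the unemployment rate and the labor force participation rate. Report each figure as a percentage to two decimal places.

Unemployment rate ≈ 4.65%; labor force participation rate ≈ 73.28%.

Employed = 23,867 + 112,925 = 136,792.
Unemployed = 1,320 + 5,347 = 6,667 (jobless and actively searching, or on temporary layoff).
Labor force = 136,792 + 6,667 = 143,459.
Not in labor force = 24,990 + 6,706 + 1,693 + 10,284 + 8,642 = 52,315 (those not working and not actively searching are outside the labor force — including those who want a job but have given up searching).
Civilian working-age population = 143,459 + 52,315 = 195,774.
Unemployment rate = 6,667 / 143,459 = 4.65%.
Labor force participation rate = 143,459 / 195,774 = 73.28%.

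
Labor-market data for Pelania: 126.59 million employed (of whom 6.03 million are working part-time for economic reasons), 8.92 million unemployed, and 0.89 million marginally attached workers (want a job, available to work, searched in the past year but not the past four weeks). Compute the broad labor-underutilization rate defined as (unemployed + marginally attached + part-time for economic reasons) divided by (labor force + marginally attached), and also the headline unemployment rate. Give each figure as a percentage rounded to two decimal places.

Broad underutilization rate ≈ 11.61%; headline unemployment rate ≈ 6.58%.

Labor force = 126.59 + 8.92 = 135.51 million.
Numerator = 8.92 + 0.89 + 6.03 = 15.84 million.
Denominator = 135.51 + 0.89 = 136.40 million.
Broad rate = 15.84 / 136.40 = 11.61%.
Headline unemployment rate = 8.92 / 135.51 = 6.58%.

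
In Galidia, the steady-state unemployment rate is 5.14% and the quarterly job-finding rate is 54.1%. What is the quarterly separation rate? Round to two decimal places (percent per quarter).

Separation rate ≈ 2.93% per quarter.

From u* = s/(s+f): s = u·f/(1−u).
s = 0.0514 × 54.1 / (1 − 0.0514) = 2.7807 / 0.9486 ≈ 2.93% per quarter.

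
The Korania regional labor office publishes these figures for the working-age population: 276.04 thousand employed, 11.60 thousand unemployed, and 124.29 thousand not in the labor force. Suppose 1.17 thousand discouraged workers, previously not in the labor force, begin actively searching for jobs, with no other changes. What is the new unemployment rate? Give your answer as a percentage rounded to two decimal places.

New unemployment rate ≈ 4.42%.

Initially, labor force = 276.04 + 11.60 = 287.64 thousand, so u = 11.60/287.64 = 4.03%.
After the change, unemployed and labor force both rise by 1.17 → E = 276.04, U = 12.77, labor force = 288.81 thousand.
New unemployment rate = 12.77 / 288.81 = 4.42%.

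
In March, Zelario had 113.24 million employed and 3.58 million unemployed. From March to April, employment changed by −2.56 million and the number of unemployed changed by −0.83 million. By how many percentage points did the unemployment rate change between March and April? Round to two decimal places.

The unemployment rate changed by −0.64 percentage points.

March: labor force = 113.24 + 3.58 = 116.82; u = 3.58/116.82 = 3.06%.
April: labor force = 110.68 + 2.75 = 113.43; u = 2.75/113.43 = 2.42%.
Change = 2.42% − 3.06% = −0.64 pp.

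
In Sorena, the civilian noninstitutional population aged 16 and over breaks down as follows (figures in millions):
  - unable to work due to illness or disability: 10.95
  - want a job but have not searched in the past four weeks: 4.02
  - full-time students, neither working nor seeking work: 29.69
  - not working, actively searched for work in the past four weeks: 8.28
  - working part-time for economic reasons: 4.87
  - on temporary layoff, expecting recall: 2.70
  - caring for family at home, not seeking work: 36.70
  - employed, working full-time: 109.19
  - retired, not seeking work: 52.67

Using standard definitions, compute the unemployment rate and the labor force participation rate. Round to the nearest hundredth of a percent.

Employed = 4.87 + 109.19 = 114.06 million (anyone who worked, including part-time for economic reasons, counts as employed).
Unemployed = 8.28 + 2.70 = 10.98 million (jobless and actively searching, or on temporary layoff).
Labor force = 114.06 + 10.98 = 125.04 million.
Not in labor force = 10.95 + 4.02 + 29.69 + 36.70 + 52.67 = 134.03 million (those not working and not actively searching are outside the labor force — including those who want a job but have given up searching).
Civilian working-age population = 125.04 + 134.03 = 259.07 million.
Unemployment rate = 10.98 / 125.04 = 8.78%.
Labor force participation rate = 125.04 / 259.07 = 48.26%.

Unemployment rate ≈ 8.78%; labor force participation rate ≈ 48.26%.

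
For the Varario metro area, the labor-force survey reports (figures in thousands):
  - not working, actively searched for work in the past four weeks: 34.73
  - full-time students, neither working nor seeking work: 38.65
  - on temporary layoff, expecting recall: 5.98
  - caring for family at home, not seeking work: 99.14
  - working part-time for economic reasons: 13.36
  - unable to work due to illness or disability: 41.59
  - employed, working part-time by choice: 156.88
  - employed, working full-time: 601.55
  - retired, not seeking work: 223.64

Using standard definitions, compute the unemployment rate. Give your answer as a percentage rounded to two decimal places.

Employed = 13.36 + 156.88 + 601.55 = 771.79 thousand (anyone who worked, including part-time for economic reasons, counts as employed).
Unemployed = 34.73 + 5.98 = 40.71 thousand (jobless and actively searching, or on temporary layoff).
Labor force = 771.79 + 40.71 = 812.50 thousand.
Unemployment rate = 40.71 / 812.50 = 5.01%.

Unemployment rate ≈ 5.01%.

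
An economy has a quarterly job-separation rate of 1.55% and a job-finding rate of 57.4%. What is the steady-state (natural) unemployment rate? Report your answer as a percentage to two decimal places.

At steady state the flows balance: s·E = f·U, so U/(E+U) = s/(s+f).
u* = 1.55 / (1.55 + 57.4) = 1.55 / 58.95 = 2.63%.

Steady-state unemployment rate ≈ 2.63%.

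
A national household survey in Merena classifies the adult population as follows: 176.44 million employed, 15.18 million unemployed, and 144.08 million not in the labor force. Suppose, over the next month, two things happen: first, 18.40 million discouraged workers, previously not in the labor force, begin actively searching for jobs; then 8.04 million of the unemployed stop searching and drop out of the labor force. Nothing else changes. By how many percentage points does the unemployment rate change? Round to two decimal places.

The unemployment rate changes by +4.72 percentage points.

Initially, labor force = 176.44 + 15.18 = 191.62 million, so u = 15.18/191.62 = 7.92%.
After the first change, unemployed and labor force both rise by 18.40 → E = 176.44, U = 33.58, labor force = 210.02 million.
After the second change, unemployed and labor force both fall by 8.04 → E = 176.44, U = 25.54, labor force = 201.98 million.
New unemployment rate = 25.54 / 201.98 = 12.64%.
Change = 12.64% − 7.92% = +4.72 percentage points.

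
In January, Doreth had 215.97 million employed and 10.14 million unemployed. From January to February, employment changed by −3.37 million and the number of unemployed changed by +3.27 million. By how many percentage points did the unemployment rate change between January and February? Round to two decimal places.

January: labor force = 215.97 + 10.14 = 226.11; u = 10.14/226.11 = 4.48%.
February: labor force = 212.60 + 13.41 = 226.01; u = 13.41/226.01 = 5.93%.
Change = 5.93% − 4.48% = +1.45 pp.

The unemployment rate changed by +1.45 percentage points.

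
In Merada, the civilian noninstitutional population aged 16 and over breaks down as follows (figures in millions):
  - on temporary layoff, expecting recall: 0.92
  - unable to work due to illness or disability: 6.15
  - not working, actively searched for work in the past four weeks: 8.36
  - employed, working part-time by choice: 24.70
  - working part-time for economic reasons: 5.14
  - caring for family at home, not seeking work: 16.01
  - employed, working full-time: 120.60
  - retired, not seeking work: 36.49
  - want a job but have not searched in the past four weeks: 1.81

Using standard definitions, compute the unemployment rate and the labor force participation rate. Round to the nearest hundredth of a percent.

Employed = 24.70 + 5.14 + 120.60 = 150.44 million (anyone who worked, including part-time for economic reasons, counts as employed).
Unemployed = 0.92 + 8.36 = 9.28 million (jobless and actively searching, or on temporary layoff).
Labor force = 150.44 + 9.28 = 159.72 million.
Not in labor force = 6.15 + 16.01 + 36.49 + 1.81 = 60.46 million (those not working and not actively searching are outside the labor force — including those who want a job but have given up searching).
Civilian working-age population = 159.72 + 60.46 = 220.18 million.
Unemployment rate = 9.28 / 159.72 = 5.81%.
Labor force participation rate = 159.72 / 220.18 = 72.54%.

Unemployment rate ≈ 5.81%; labor force participation rate ≈ 72.54%.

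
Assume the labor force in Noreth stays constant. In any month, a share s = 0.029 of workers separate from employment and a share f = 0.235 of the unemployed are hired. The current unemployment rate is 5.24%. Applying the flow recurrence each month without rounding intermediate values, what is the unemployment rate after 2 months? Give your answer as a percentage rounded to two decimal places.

With a fixed labor force, u_{t+1} = u_t + s·(1−u_t) − f·u_t = u_t·(1−s−f) + s.
Here 1−s−f = 0.736 and s = 0.029.
u_1 = 0.052400 × 0.736 + 0.029 = 0.067566.
u_2 = 0.067566 × 0.736 + 0.029 = 0.078729.

Unemployment rate after two months ≈ 7.87%.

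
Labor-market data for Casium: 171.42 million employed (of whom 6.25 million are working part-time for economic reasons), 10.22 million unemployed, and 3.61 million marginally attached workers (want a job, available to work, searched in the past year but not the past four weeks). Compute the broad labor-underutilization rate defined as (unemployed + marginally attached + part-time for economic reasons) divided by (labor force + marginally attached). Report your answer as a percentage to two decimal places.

Broad underutilization rate ≈ 10.84%.

Labor force = 171.42 + 10.22 = 181.64 million.
Numerator = 10.22 + 3.61 + 6.25 = 20.08 million.
Denominator = 181.64 + 3.61 = 185.25 million.
Broad rate = 20.08 / 185.25 = 10.84%.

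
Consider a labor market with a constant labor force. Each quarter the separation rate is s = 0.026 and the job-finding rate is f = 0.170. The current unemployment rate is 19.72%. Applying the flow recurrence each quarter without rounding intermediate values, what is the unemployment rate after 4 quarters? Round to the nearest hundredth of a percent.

With a fixed labor force, u_{t+1} = u_t + s·(1−u_t) − f·u_t = u_t·(1−s−f) + s.
Here 1−s−f = 0.804 and s = 0.026.
u_1 = 0.197200 × 0.804 + 0.026 = 0.184549.
u_2 = 0.184549 × 0.804 + 0.026 = 0.174377.
u_3 = 0.174377 × 0.804 + 0.026 = 0.166199.
u_4 = 0.166199 × 0.804 + 0.026 = 0.159624.

Unemployment rate after four quarters ≈ 15.96%.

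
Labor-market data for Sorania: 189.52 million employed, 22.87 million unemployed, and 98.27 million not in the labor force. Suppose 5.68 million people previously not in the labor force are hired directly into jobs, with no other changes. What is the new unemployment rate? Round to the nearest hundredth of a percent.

Initially, labor force = 189.52 + 22.87 = 212.39 million, so u = 22.87/212.39 = 10.77%.
After the change, employed and labor force both rise by 5.68; unemployed unchanged → E = 195.20, U = 22.87, labor force = 218.07 million.
New unemployment rate = 22.87 / 218.07 = 10.49%.

New unemployment rate ≈ 10.49%.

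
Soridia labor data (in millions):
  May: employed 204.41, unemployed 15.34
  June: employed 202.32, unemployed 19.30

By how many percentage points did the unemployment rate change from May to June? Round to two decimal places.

The unemployment rate changed by +1.73 percentage points.

May: labor force = 204.41 + 15.34 = 219.75; u = 15.34/219.75 = 6.98%.
June: labor force = 202.32 + 19.30 = 221.62; u = 19.30/221.62 = 8.71%.
Change = 8.71% − 6.98% = +1.73 pp.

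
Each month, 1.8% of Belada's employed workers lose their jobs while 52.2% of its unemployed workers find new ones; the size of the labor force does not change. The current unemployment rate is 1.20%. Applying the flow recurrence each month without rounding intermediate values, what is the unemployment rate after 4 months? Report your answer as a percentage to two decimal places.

Unemployment rate after four months ≈ 3.24%.

With a fixed labor force, u_{t+1} = u_t + s·(1−u_t) − f·u_t = u_t·(1−s−f) + s.
Here 1−s−f = 0.460 and s = 0.018.
u_1 = 0.012000 × 0.460 + 0.018 = 0.023520.
u_2 = 0.023520 × 0.460 + 0.018 = 0.028819.
u_3 = 0.028819 × 0.460 + 0.018 = 0.031257.
u_4 = 0.031257 × 0.460 + 0.018 = 0.032378.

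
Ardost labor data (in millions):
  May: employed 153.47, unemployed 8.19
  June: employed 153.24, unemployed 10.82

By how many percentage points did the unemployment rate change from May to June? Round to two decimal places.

May: labor force = 153.47 + 8.19 = 161.66; u = 8.19/161.66 = 5.07%.
June: labor force = 153.24 + 10.82 = 164.06; u = 10.82/164.06 = 6.60%.
Change = 6.60% − 5.07% = +1.53 pp.

The unemployment rate changed by +1.53 percentage points.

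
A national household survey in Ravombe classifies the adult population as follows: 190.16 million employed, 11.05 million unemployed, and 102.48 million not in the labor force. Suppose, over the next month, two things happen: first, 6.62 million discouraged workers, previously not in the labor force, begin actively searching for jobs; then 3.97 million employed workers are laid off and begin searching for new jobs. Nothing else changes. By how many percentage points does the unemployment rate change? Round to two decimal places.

The unemployment rate changes by +4.92 percentage points.

Initially, labor force = 190.16 + 11.05 = 201.21 million, so u = 11.05/201.21 = 5.49%.
After the first change, unemployed and labor force both rise by 6.62 → E = 190.16, U = 17.67, labor force = 207.83 million.
After the second change, employed falls and unemployed rises by 3.97; labor force unchanged → E = 186.19, U = 21.64, labor force = 207.83 million.
New unemployment rate = 21.64 / 207.83 = 10.41%.
Change = 10.41% − 5.49% = +4.92 percentage points.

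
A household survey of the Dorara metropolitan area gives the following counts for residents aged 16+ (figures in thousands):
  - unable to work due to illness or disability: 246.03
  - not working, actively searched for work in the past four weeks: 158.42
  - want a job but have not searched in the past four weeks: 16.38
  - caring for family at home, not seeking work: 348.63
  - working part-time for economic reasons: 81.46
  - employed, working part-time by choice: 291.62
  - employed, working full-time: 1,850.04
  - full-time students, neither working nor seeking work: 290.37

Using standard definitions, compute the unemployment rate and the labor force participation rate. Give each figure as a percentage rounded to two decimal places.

Employed = 81.46 + 291.62 + 1,850.04 = 2,223.12 thousand (anyone who worked, including part-time for economic reasons, counts as employed).
Unemployed = 158.42 thousand.
Labor force = 2,223.12 + 158.42 = 2,381.54 thousand.
Not in labor force = 246.03 + 16.38 + 348.63 + 290.37 = 901.41 thousand (those not working and not actively searching are outside the labor force — including those who want a job but have given up searching).
Civilian working-age population = 2,381.54 + 901.41 = 3,282.95 thousand.
Unemployment rate = 158.42 / 2,381.54 = 6.65%.
Labor force participation rate = 2,381.54 / 3,282.95 = 72.54%.

Unemployment rate ≈ 6.65%; labor force participation rate ≈ 72.54%.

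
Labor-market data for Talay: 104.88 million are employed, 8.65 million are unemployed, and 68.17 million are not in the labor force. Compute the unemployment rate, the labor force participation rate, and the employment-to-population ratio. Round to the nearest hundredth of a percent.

Labor force = employed + unemployed = 104.88 + 8.65 = 113.53 million.
Working-age population = 113.53 + 68.17 = 181.70 million.
Unemployment rate = 8.65 / 113.53 = 7.62%.
Labor force participation rate = 113.53 / 181.70 = 62.48%.
Employment-population ratio = 104.88 / 181.70 = 57.72%.

Unemployment rate ≈ 7.62%; labor force participation rate ≈ 62.48%; employment-population ratio ≈ 57.72%.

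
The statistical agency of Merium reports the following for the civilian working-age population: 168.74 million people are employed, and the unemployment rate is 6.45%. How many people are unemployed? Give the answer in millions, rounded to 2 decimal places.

Let U be the number unemployed. The labor force is E + U, and U/(E+U) = 0.0645.
So U = 0.0645 × 168.74 / (1 − 0.0645) = 10.8837 / 0.9355 ≈ 11.63 million.

About 11.63 million are unemployed.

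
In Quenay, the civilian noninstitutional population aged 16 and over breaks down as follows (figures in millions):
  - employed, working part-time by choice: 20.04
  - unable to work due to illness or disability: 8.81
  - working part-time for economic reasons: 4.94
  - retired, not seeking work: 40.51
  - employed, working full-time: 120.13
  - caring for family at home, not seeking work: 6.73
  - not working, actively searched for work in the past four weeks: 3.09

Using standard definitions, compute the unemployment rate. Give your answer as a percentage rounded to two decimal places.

Unemployment rate ≈ 2.09%.

Employed = 20.04 + 4.94 + 120.13 = 145.11 million (anyone who worked, including part-time for economic reasons, counts as employed).
Unemployed = 3.09 million.
Labor force = 145.11 + 3.09 = 148.20 million.
Unemployment rate = 3.09 / 148.20 = 2.09%.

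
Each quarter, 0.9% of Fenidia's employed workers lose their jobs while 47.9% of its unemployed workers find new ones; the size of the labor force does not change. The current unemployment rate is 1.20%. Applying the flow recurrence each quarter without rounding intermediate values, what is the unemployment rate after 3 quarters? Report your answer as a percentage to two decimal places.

With a fixed labor force, u_{t+1} = u_t + s·(1−u_t) − f·u_t = u_t·(1−s−f) + s.
Here 1−s−f = 0.512 and s = 0.009.
u_1 = 0.012000 × 0.512 + 0.009 = 0.015144.
u_2 = 0.015144 × 0.512 + 0.009 = 0.016754.
u_3 = 0.016754 × 0.512 + 0.009 = 0.017578.

Unemployment rate after three quarters ≈ 1.76%.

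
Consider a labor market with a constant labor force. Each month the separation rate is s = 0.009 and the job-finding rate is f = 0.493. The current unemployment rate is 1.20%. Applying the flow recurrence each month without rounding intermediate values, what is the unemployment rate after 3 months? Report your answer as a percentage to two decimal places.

With a fixed labor force, u_{t+1} = u_t + s·(1−u_t) − f·u_t = u_t·(1−s−f) + s.
Here 1−s−f = 0.498 and s = 0.009.
u_1 = 0.012000 × 0.498 + 0.009 = 0.014976.
u_2 = 0.014976 × 0.498 + 0.009 = 0.016458.
u_3 = 0.016458 × 0.498 + 0.009 = 0.017196.

Unemployment rate after three months ≈ 1.72%.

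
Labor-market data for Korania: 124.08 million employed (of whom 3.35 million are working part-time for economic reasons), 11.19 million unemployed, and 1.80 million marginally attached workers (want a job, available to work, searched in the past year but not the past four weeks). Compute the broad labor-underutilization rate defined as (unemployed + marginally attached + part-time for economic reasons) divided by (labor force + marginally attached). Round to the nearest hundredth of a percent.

Labor force = 124.08 + 11.19 = 135.27 million.
Numerator = 11.19 + 1.80 + 3.35 = 16.34 million.
Denominator = 135.27 + 1.80 = 137.07 million.
Broad rate = 16.34 / 137.07 = 11.92%.

Broad underutilization rate ≈ 11.92%.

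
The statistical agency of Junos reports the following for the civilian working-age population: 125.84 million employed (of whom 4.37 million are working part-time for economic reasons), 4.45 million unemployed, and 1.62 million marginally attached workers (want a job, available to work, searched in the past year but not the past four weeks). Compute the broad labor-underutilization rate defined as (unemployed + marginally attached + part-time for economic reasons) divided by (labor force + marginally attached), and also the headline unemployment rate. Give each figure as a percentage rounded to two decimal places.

Broad underutilization rate ≈ 7.91%; headline unemployment rate ≈ 3.42%.

Labor force = 125.84 + 4.45 = 130.29 million.
Numerator = 4.45 + 1.62 + 4.37 = 10.44 million.
Denominator = 130.29 + 1.62 = 131.91 million.
Broad rate = 10.44 / 131.91 = 7.91%.
Headline unemployment rate = 4.45 / 130.29 = 3.42%.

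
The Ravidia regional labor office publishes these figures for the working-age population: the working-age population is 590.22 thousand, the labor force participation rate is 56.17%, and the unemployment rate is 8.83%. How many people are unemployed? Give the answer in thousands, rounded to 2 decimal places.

About 29.27 thousand are unemployed.

Labor force = 0.5617 × 590.22 = 331.53 thousand.
Unemployed = 0.0883 × 331.53 ≈ 29.27 thousand.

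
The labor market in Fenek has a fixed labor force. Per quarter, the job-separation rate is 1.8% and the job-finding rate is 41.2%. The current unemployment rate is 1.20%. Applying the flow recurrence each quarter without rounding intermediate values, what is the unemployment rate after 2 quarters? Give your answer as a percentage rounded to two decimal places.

With a fixed labor force, u_{t+1} = u_t + s·(1−u_t) − f·u_t = u_t·(1−s−f) + s.
Here 1−s−f = 0.570 and s = 0.018.
u_1 = 0.012000 × 0.570 + 0.018 = 0.024840.
u_2 = 0.024840 × 0.570 + 0.018 = 0.032159.

Unemployment rate after two quarters ≈ 3.22%.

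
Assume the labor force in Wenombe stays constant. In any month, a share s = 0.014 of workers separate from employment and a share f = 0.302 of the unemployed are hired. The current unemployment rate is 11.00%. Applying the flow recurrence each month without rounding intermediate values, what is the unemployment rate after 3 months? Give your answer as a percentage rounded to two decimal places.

With a fixed labor force, u_{t+1} = u_t + s·(1−u_t) − f·u_t = u_t·(1−s−f) + s.
Here 1−s−f = 0.684 and s = 0.014.
u_1 = 0.110000 × 0.684 + 0.014 = 0.089240.
u_2 = 0.089240 × 0.684 + 0.014 = 0.075040.
u_3 = 0.075040 × 0.684 + 0.014 = 0.065327.

Unemployment rate after three months ≈ 6.53%.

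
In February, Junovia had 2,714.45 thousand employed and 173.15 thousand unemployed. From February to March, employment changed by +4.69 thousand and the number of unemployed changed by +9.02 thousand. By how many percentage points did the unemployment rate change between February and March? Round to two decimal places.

February: labor force = 2,714.45 + 173.15 = 2,887.60; u = 173.15/2,887.60 = 6.00%.
March: labor force = 2,719.14 + 182.17 = 2,901.31; u = 182.17/2,901.31 = 6.28%.
Change = 6.28% − 6.00% = +0.28 pp.

The unemployment rate changed by +0.28 percentage points.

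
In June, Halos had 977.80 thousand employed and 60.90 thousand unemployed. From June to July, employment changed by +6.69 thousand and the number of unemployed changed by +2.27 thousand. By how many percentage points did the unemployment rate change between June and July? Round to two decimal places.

June: labor force = 977.80 + 60.90 = 1,038.70; u = 60.90/1,038.70 = 5.86%.
July: labor force = 984.49 + 63.17 = 1,047.66; u = 63.17/1,047.66 = 6.03%.
Change = 6.03% − 5.86% = +0.17 pp.

The unemployment rate changed by +0.17 percentage points.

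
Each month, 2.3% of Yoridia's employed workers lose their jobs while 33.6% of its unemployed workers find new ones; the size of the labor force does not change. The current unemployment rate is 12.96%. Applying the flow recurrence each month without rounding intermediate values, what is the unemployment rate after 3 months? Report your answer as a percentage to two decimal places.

With a fixed labor force, u_{t+1} = u_t + s·(1−u_t) − f·u_t = u_t·(1−s−f) + s.
Here 1−s−f = 0.641 and s = 0.023.
u_1 = 0.129600 × 0.641 + 0.023 = 0.106074.
u_2 = 0.106074 × 0.641 + 0.023 = 0.090993.
u_3 = 0.090993 × 0.641 + 0.023 = 0.081327.

Unemployment rate after three months ≈ 8.13%.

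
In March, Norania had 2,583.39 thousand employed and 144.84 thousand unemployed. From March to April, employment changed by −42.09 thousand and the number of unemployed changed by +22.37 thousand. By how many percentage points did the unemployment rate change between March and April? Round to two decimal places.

March: labor force = 2,583.39 + 144.84 = 2,728.23; u = 144.84/2,728.23 = 5.31%.
April: labor force = 2,541.30 + 167.21 = 2,708.51; u = 167.21/2,708.51 = 6.17%.
Change = 6.17% − 5.31% = +0.86 pp.

The unemployment rate changed by +0.86 percentage points.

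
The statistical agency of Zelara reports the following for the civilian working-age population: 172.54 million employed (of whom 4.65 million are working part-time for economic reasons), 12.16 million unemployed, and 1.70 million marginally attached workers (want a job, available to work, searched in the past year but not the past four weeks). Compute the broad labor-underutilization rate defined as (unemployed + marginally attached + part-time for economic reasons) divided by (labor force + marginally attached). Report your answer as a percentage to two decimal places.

Labor force = 172.54 + 12.16 = 184.70 million.
Numerator = 12.16 + 1.70 + 4.65 = 18.51 million.
Denominator = 184.70 + 1.70 = 186.40 million.
Broad rate = 18.51 / 186.40 = 9.93%.

Broad underutilization rate ≈ 9.93%.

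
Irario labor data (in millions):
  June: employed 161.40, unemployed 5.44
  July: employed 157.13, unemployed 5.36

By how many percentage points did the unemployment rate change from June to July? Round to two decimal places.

The unemployment rate changed by +0.04 percentage points.

June: labor force = 161.40 + 5.44 = 166.84; u = 5.44/166.84 = 3.26%.
July: labor force = 157.13 + 5.36 = 162.49; u = 5.36/162.49 = 3.30%.
Change = 3.30% − 3.26% = +0.04 pp.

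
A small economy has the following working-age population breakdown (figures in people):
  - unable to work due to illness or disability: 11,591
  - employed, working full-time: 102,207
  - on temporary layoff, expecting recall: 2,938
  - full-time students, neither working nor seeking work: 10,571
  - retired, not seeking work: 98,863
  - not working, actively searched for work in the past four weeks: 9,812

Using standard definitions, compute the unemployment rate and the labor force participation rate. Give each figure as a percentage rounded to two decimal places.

Unemployment rate ≈ 11.09%; labor force participation rate ≈ 48.71%.

Employed = 102,207.
Unemployed = 2,938 + 9,812 = 12,750 (jobless and actively searching, or on temporary layoff).
Labor force = 102,207 + 12,750 = 114,957.
Not in labor force = 11,591 + 10,571 + 98,863 = 121,025 (those not working and not actively searching are outside the labor force).
Civilian working-age population = 114,957 + 121,025 = 235,982.
Unemployment rate = 12,750 / 114,957 = 11.09%.
Labor force participation rate = 114,957 / 235,982 = 48.71%.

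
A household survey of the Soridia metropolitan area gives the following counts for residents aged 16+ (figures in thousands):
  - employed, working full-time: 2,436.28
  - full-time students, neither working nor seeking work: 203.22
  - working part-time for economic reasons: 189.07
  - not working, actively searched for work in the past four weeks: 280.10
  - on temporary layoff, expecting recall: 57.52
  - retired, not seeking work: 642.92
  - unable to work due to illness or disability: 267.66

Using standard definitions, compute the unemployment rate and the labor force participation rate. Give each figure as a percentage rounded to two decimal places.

Unemployment rate ≈ 11.39%; labor force participation rate ≈ 72.68%.

Employed = 2,436.28 + 189.07 = 2,625.35 thousand (anyone who worked, including part-time for economic reasons, counts as employed).
Unemployed = 280.10 + 57.52 = 337.62 thousand (jobless and actively searching, or on temporary layoff).
Labor force = 2,625.35 + 337.62 = 2,962.97 thousand.
Not in labor force = 203.22 + 642.92 + 267.66 = 1,113.80 thousand (those not working and not actively searching are outside the labor force).
Civilian working-age population = 2,962.97 + 1,113.80 = 4,076.77 thousand.
Unemployment rate = 337.62 / 2,962.97 = 11.39%.
Labor force participation rate = 2,962.97 / 4,076.77 = 72.68%.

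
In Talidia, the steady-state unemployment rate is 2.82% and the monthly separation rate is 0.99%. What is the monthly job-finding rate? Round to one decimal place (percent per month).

From u* = s/(s+f): f = s·(1−u)/u.
f = 0.99 × (1 − 0.0282) / 0.0282 = 0.9621 / 0.0282 ≈ 34.1% per month.

Job-finding rate ≈ 34.1% per month.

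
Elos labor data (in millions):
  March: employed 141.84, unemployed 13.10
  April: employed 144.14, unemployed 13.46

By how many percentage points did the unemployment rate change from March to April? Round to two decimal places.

The unemployment rate changed by +0.09 percentage points.

March: labor force = 141.84 + 13.10 = 154.94; u = 13.10/154.94 = 8.45%.
April: labor force = 144.14 + 13.46 = 157.60; u = 13.46/157.60 = 8.54%.
Change = 8.54% − 8.45% = +0.09 pp.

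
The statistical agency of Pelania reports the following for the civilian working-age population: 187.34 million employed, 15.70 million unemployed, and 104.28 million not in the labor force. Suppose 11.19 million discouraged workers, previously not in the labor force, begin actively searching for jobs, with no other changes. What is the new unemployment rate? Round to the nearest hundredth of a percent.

Initially, labor force = 187.34 + 15.70 = 203.04 million, so u = 15.70/203.04 = 7.73%.
After the change, unemployed and labor force both rise by 11.19 → E = 187.34, U = 26.89, labor force = 214.23 million.
New unemployment rate = 26.89 / 214.23 = 12.55%.

New unemployment rate ≈ 12.55%.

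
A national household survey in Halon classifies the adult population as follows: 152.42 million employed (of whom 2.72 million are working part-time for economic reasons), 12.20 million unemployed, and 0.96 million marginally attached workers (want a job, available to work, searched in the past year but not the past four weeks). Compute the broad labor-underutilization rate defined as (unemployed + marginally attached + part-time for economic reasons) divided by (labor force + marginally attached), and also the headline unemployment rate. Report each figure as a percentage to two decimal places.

Broad underutilization rate ≈ 9.59%; headline unemployment rate ≈ 7.41%.

Labor force = 152.42 + 12.20 = 164.62 million.
Numerator = 12.20 + 0.96 + 2.72 = 15.88 million.
Denominator = 164.62 + 0.96 = 165.58 million.
Broad rate = 15.88 / 165.58 = 9.59%.
Headline unemployment rate = 12.20 / 164.62 = 7.41%.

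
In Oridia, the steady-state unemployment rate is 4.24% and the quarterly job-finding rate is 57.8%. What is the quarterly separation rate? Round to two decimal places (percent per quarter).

Separation rate ≈ 2.56% per quarter.

From u* = s/(s+f): s = u·f/(1−u).
s = 0.0424 × 57.8 / (1 − 0.0424) = 2.4507 / 0.9576 ≈ 2.56% per quarter.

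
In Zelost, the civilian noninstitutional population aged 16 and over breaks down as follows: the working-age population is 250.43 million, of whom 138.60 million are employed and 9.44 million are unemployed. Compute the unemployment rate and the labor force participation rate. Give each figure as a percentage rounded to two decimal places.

Labor force = employed + unemployed = 138.60 + 9.44 = 148.04 million.
Unemployment rate = 9.44 / 148.04 = 6.38%.
Labor force participation rate = 148.04 / 250.43 = 59.11%.

Unemployment rate ≈ 6.38%; labor force participation rate ≈ 59.11%.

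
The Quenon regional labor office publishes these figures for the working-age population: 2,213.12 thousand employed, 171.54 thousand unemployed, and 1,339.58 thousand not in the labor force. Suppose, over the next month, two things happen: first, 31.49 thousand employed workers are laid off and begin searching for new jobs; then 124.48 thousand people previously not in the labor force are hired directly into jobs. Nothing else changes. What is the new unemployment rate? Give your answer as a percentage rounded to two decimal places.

New unemployment rate ≈ 8.09%.

Initially, labor force = 2,213.12 + 171.54 = 2,384.66 thousand, so u = 171.54/2,384.66 = 7.19%.
After the first change, employed falls and unemployed rises by 31.49; labor force unchanged → E = 2,181.63, U = 203.03, labor force = 2,384.66 thousand.
After the second change, employed and labor force both rise by 124.48; unemployed unchanged → E = 2,306.11, U = 203.03, labor force = 2,509.14 thousand.
New unemployment rate = 203.03 / 2,509.14 = 8.09%.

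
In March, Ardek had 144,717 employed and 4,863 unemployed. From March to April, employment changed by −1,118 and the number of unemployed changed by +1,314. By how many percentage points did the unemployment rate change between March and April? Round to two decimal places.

The unemployment rate changed by +0.87 percentage points.

March: labor force = 144,717 + 4,863 = 149,580; u = 4,863/149,580 = 3.25%.
April: labor force = 143,599 + 6,177 = 149,776; u = 6,177/149,776 = 4.12%.
Change = 4.12% − 3.25% = +0.87 pp.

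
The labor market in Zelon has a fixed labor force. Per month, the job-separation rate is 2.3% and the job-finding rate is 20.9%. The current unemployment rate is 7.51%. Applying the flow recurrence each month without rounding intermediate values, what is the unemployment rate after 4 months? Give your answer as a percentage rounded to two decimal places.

Unemployment rate after four months ≈ 9.08%.

With a fixed labor force, u_{t+1} = u_t + s·(1−u_t) − f·u_t = u_t·(1−s−f) + s.
Here 1−s−f = 0.768 and s = 0.023.
u_1 = 0.075100 × 0.768 + 0.023 = 0.080677.
u_2 = 0.080677 × 0.768 + 0.023 = 0.084960.
u_3 = 0.084960 × 0.768 + 0.023 = 0.088249.
u_4 = 0.088249 × 0.768 + 0.023 = 0.090775.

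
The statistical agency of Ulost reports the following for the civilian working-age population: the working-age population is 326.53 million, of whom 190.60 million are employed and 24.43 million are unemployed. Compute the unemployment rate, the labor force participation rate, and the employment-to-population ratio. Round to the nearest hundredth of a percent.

Unemployment rate ≈ 11.36%; labor force participation rate ≈ 65.85%; employment-population ratio ≈ 58.37%.

Labor force = employed + unemployed = 190.60 + 24.43 = 215.03 million.
Unemployment rate = 24.43 / 215.03 = 11.36%.
Labor force participation rate = 215.03 / 326.53 = 65.85%.
Employment-population ratio = 190.60 / 326.53 = 58.37%.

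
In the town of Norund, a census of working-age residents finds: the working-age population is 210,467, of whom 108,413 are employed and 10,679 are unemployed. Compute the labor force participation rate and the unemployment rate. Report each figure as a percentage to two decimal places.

Labor force participation rate ≈ 56.58%; unemployment rate ≈ 8.97%.

Labor force = employed + unemployed = 108,413 + 10,679 = 119,092.
Unemployment rate = 10,679 / 119,092 = 8.97%.
Labor force participation rate = 119,092 / 210,467 = 56.58%.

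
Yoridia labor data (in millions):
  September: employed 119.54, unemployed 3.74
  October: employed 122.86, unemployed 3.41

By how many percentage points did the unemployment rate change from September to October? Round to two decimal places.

September: labor force = 119.54 + 3.74 = 123.28; u = 3.74/123.28 = 3.03%.
October: labor force = 122.86 + 3.41 = 126.27; u = 3.41/126.27 = 2.70%.
Change = 2.70% − 3.03% = −0.33 pp.

The unemployment rate changed by −0.33 percentage points.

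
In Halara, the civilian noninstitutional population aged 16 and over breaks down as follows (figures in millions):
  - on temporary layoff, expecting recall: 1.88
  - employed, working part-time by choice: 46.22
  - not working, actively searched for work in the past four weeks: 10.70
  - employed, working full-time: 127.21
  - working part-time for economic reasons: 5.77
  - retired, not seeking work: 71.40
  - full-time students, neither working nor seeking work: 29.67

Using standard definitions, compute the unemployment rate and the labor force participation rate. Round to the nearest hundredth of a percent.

Unemployment rate ≈ 6.56%; labor force participation rate ≈ 65.49%.

Employed = 46.22 + 127.21 + 5.77 = 179.20 million (anyone who worked, including part-time for economic reasons, counts as employed).
Unemployed = 1.88 + 10.70 = 12.58 million (jobless and actively searching, or on temporary layoff).
Labor force = 179.20 + 12.58 = 191.78 million.
Not in labor force = 71.40 + 29.67 = 101.07 million (those not working and not actively searching are outside the labor force).
Civilian working-age population = 191.78 + 101.07 = 292.85 million.
Unemployment rate = 12.58 / 191.78 = 6.56%.
Labor force participation rate = 191.78 / 292.85 = 65.49%.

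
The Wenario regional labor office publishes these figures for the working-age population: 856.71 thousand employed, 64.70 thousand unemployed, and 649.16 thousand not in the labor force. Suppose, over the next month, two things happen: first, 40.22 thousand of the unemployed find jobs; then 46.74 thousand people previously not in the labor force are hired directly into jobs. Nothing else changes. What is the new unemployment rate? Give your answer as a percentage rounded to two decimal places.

New unemployment rate ≈ 2.53%.

Initially, labor force = 856.71 + 64.70 = 921.41 thousand, so u = 64.70/921.41 = 7.02%.
After the first change, unemployed falls and employed rises by 40.22; labor force unchanged → E = 896.93, U = 24.48, labor force = 921.41 thousand.
After the second change, employed and labor force both rise by 46.74; unemployed unchanged → E = 943.67, U = 24.48, labor force = 968.15 thousand.
New unemployment rate = 24.48 / 968.15 = 2.53%.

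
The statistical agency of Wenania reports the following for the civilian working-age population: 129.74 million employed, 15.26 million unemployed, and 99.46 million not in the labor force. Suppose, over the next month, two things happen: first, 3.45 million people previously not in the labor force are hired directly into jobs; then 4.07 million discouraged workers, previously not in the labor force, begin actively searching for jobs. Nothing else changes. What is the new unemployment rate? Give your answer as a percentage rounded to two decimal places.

Initially, labor force = 129.74 + 15.26 = 145.00 million, so u = 15.26/145.00 = 10.52%.
After the first change, employed and labor force both rise by 3.45; unemployed unchanged → E = 133.19, U = 15.26, labor force = 148.45 million.
After the second change, unemployed and labor force both rise by 4.07 → E = 133.19, U = 19.33, labor force = 152.52 million.
New unemployment rate = 19.33 / 152.52 = 12.67%.

New unemployment rate ≈ 12.67%.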